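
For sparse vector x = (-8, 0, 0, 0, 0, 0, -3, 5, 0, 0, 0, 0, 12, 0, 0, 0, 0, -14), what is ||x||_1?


Non-zero entries: [(0, -8), (6, -3), (7, 5), (12, 12), (17, -14)]
Absolute values: [8, 3, 5, 12, 14]
||x||_1 = sum = 42.

42


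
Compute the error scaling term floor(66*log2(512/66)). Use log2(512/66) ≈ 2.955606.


log2(n/k) = log2(512/66) ≈ 2.955606.
k*log2(n/k) ≈ 66*2.955606 = 195.069996.
floor(195.069996) = 195.

195


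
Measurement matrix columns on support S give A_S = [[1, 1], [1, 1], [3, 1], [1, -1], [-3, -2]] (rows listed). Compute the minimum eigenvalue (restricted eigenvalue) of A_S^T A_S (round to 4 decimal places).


A_S^T A_S = [[21, 10], [10, 8]].
trace = 29.
det = 68.
disc = trace^2 - 4*det = 841 - 4*68 = 569.
sqrt(569) ≈ 23.853721.
lam_min = (29 - sqrt(569))/2 ≈ (29 - 23.853721)/2 = 2.5731395 ≈ 2.5731.

2.5731


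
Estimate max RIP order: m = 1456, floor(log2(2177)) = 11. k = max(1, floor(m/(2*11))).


floor(log2(2177)) = 11.
2*11 = 22.
m/(2*floor(log2(n))) = 1456/22 ≈ 66.1818.
floor = 66.
k = max(1, 66) = 66.

66


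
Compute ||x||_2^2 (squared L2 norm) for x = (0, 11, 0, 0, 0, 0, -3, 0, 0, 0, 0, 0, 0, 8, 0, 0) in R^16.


Non-zero entries: [(1, 11), (6, -3), (13, 8)]
Squares: [121, 9, 64]
||x||_2^2 = sum = 194.

194


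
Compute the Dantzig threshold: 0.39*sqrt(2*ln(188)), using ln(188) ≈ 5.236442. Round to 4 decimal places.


ln(188) ≈ 5.236442.
2*ln(n) ≈ 10.472884.
sqrt(2*ln(n)) ≈ sqrt(10.472884) ≈ 3.236184.
threshold ≈ 0.39*3.236184 = 1.26211176 ≈ 1.2621.

1.2621


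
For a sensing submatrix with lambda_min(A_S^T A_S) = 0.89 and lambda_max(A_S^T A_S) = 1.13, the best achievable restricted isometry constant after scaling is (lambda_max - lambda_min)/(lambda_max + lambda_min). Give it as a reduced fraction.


lambda_max - lambda_min = 1.13 - 0.89 = 0.24.
lambda_max + lambda_min = 1.13 + 0.89 = 2.02.
delta = 0.24/2.02 = 24/202 = 12/101.

12/101


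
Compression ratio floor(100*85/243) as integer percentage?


100*m/n = 100*85/243 ≈ 34.9794.
floor = 34.

34


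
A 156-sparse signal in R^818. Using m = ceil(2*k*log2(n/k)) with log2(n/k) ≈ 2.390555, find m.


log2(n/k) = log2(818/156) ≈ 2.390555.
2*k*log2(n/k) ≈ 2*156*2.390555 = 745.85316.
m = ceil(745.85316) = 746.

746


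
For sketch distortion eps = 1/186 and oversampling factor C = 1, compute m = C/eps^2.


1/eps = 186.
(1/eps)^2 = 34596.
m = 1*34596 = 34596.

34596


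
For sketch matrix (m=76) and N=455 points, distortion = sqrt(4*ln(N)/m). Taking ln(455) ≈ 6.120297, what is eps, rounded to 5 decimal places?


ln(455) ≈ 6.120297.
4*ln(N)/m ≈ 4*6.120297/76 ≈ 0.32212089.
eps = sqrt(0.32212089) ≈ 0.5675569 ≈ 0.56756.

0.56756


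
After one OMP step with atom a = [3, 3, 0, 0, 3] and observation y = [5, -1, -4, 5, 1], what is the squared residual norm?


a^T a = 27.
a^T y = 15.
coeff = 15/27 = 5/9.
||r||^2 = 179/3.

179/3


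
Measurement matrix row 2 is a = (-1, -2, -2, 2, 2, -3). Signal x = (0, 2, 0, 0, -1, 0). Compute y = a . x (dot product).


Non-zero terms: ['-2*2', '2*-1']
Products: [-4, -2]
y = sum = -6.

-6


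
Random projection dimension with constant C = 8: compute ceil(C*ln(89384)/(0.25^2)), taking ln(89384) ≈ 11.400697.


ln(89384) ≈ 11.400697.
eps^2 = 0.25^2 = 0.0625.
C*ln(N)/eps^2 ≈ 8*11.400697/0.0625 ≈ 1459.2892.
m = ceil(1459.2892) = 1460.

1460


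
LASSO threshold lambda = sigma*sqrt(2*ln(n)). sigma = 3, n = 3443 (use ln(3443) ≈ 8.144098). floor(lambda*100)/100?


ln(3443) ≈ 8.144098.
2*ln(n) ≈ 16.288196.
sqrt(2*ln(n)) ≈ sqrt(16.288196) ≈ 4.035864.
lambda ≈ 3*4.035864 = 12.107592.
floor(lambda*100)/100 = 12.10.

12.10


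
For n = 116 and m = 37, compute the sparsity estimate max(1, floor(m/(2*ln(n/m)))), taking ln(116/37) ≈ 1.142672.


n/m = 116/37.
ln(n/m) ≈ 1.142672.
2*ln(n/m) ≈ 2.285344.
m/(2*ln(n/m)) ≈ 37/2.285344 ≈ 16.1901.
floor = 16.
k_max = max(1, 16) = 16.

16


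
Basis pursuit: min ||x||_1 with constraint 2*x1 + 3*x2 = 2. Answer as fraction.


Axis intercepts:
  x1 = 1, x2 = 0: L1 = 1
  x1 = 0, x2 = 2/3: L1 = 2/3
x* = (0, 2/3)
||x*||_1 = 2/3.

2/3


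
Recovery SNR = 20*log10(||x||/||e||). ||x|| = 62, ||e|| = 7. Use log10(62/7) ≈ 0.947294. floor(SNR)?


||x||/||e|| = 62/7.
log10(62/7) ≈ 0.947294.
20*log10(||x||/||e||) ≈ 20*0.947294 = 18.94588.
floor(18.94588) = 18.

18


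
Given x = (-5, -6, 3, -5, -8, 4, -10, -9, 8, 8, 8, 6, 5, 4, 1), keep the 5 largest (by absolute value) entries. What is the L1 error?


Sorted |x_i| descending: [10, 9, 8, 8, 8, 8, 6, 6, 5, 5, 5, 4, 4, 3, 1]
Keep top 5: [10, 9, 8, 8, 8]
Tail entries: [8, 6, 6, 5, 5, 5, 4, 4, 3, 1]
L1 error = sum of tail = 47.

47


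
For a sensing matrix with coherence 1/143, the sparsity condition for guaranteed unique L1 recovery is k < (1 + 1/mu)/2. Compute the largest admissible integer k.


1/mu = 143.
1 + 1/mu = 144.
(1 + 1/mu)/2 = 72 is an integer and the inequality is strict, so k_max = 72 - 1 = 71.

71


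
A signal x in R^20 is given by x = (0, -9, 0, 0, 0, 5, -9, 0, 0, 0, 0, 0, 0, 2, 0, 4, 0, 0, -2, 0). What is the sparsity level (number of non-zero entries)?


Non-zero positions: [1, 5, 6, 13, 15, 18].
Sparsity = 6.

6


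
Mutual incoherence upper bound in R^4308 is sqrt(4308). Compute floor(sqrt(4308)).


65^2 = 4225 <= 4308 < 4356 = 66^2, so 65 <= sqrt(4308) < 66.
floor(sqrt(4308)) = 65.

65


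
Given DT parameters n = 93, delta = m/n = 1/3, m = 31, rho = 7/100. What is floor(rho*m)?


m = 1/3*93 = 31.
rho = 7/100.
rho*m = 7/100*31 = 2.17.
k = floor(2.17) = 2.

2


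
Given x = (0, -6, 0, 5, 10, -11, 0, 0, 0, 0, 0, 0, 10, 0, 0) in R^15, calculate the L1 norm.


Non-zero entries: [(1, -6), (3, 5), (4, 10), (5, -11), (12, 10)]
Absolute values: [6, 5, 10, 11, 10]
||x||_1 = sum = 42.

42


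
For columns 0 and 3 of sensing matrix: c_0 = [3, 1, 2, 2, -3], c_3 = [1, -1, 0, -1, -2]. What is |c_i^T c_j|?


Inner product: 3*1 + 1*-1 + 2*0 + 2*-1 + -3*-2
Products: [3, -1, 0, -2, 6]
Sum = 6.
|dot| = 6.

6


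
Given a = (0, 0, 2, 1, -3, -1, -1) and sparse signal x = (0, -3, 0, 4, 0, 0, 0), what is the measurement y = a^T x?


Non-zero terms: ['0*-3', '1*4']
Products: [0, 4]
y = sum = 4.

4


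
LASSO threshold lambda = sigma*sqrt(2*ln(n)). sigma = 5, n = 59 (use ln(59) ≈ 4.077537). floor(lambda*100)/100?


ln(59) ≈ 4.077537.
2*ln(n) ≈ 8.155074.
sqrt(2*ln(n)) ≈ sqrt(8.155074) ≈ 2.855709.
lambda ≈ 5*2.855709 = 14.278545.
floor(lambda*100)/100 = 14.27.

14.27


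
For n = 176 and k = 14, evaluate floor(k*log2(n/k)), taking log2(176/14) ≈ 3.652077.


log2(n/k) = log2(176/14) ≈ 3.652077.
k*log2(n/k) ≈ 14*3.652077 = 51.129078.
floor(51.129078) = 51.

51


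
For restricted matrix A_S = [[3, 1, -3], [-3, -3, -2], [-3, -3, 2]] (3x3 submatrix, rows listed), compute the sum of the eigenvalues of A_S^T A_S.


Sum of eigenvalues of A_S^T A_S = trace(A_S^T A_S) = sum of squared column norms of A_S.
A_S^T A_S diagonal: [27, 19, 17].
trace = 27 + 19 + 17 = 63.

63


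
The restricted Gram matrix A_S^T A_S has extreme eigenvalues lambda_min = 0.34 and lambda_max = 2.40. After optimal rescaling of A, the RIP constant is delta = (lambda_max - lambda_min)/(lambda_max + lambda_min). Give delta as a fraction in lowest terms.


lambda_max - lambda_min = 2.40 - 0.34 = 2.06.
lambda_max + lambda_min = 2.40 + 0.34 = 2.74.
delta = 2.06/2.74 = 206/274 = 103/137.

103/137


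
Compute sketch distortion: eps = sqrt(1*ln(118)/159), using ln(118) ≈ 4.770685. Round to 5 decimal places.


ln(118) ≈ 4.770685.
1*ln(N)/m ≈ 1*4.770685/159 ≈ 0.03000431.
eps = sqrt(0.03000431) ≈ 0.1732175 ≈ 0.17322.

0.17322


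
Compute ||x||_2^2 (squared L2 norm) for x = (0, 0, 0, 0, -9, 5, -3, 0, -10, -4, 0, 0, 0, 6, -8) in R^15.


Non-zero entries: [(4, -9), (5, 5), (6, -3), (8, -10), (9, -4), (13, 6), (14, -8)]
Squares: [81, 25, 9, 100, 16, 36, 64]
||x||_2^2 = sum = 331.

331


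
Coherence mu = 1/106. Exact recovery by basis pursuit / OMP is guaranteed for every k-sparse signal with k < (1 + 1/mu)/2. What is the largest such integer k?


1/mu = 106.
1 + 1/mu = 107.
(1 + 1/mu)/2 = 53.5 is not an integer, so k_max = floor(53.5) = 53.

53


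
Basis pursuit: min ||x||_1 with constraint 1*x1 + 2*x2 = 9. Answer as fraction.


Axis intercepts:
  x1 = 9, x2 = 0: L1 = 9
  x1 = 0, x2 = 9/2: L1 = 9/2
x* = (0, 9/2)
||x*||_1 = 9/2.

9/2


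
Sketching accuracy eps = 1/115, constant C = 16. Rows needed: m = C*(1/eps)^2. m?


1/eps = 115.
(1/eps)^2 = 13225.
m = 16*13225 = 211600.

211600


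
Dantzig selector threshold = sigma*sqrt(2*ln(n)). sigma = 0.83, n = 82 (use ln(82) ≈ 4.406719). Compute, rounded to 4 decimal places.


ln(82) ≈ 4.406719.
2*ln(n) ≈ 8.813438.
sqrt(2*ln(n)) ≈ sqrt(8.813438) ≈ 2.968744.
threshold ≈ 0.83*2.968744 = 2.46405752 ≈ 2.4641.

2.4641


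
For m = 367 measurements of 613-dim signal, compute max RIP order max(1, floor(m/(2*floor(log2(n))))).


floor(log2(613)) = 9.
2*9 = 18.
m/(2*floor(log2(n))) = 367/18 ≈ 20.3889.
floor = 20.
k = max(1, 20) = 20.

20


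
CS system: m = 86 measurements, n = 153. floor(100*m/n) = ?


100*m/n = 100*86/153 ≈ 56.2092.
floor = 56.

56


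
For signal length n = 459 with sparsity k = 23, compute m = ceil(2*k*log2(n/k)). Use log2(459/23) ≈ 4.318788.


log2(n/k) = log2(459/23) ≈ 4.318788.
2*k*log2(n/k) ≈ 2*23*4.318788 = 198.664248.
m = ceil(198.664248) = 199.

199


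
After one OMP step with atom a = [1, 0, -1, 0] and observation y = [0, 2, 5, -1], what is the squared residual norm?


a^T a = 2.
a^T y = -5.
coeff = -5/2 = -5/2.
||r||^2 = 35/2.

35/2


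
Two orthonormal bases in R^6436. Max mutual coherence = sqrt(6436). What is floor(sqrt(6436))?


80^2 = 6400 <= 6436 < 6561 = 81^2, so 80 <= sqrt(6436) < 81.
floor(sqrt(6436)) = 80.

80


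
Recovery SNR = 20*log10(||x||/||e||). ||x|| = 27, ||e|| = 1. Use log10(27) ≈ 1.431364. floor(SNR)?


||x||/||e|| = 27/1 = 27.
log10(27) ≈ 1.431364.
20*log10(||x||/||e||) ≈ 20*1.431364 = 28.62728.
floor(28.62728) = 28.

28


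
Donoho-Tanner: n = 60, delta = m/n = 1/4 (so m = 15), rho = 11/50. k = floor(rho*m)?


m = 1/4*60 = 15.
rho = 11/50.
rho*m = 11/50*15 = 3.3.
k = floor(3.3) = 3.

3


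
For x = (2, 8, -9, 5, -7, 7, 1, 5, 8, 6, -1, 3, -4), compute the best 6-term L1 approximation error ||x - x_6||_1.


Sorted |x_i| descending: [9, 8, 8, 7, 7, 6, 5, 5, 4, 3, 2, 1, 1]
Keep top 6: [9, 8, 8, 7, 7, 6]
Tail entries: [5, 5, 4, 3, 2, 1, 1]
L1 error = sum of tail = 21.

21


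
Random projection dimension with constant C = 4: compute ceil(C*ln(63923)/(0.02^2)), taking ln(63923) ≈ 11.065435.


ln(63923) ≈ 11.065435.
eps^2 = 0.02^2 = 0.0004.
C*ln(N)/eps^2 ≈ 4*11.065435/0.0004 ≈ 110654.35.
m = ceil(110654.35) = 110655.

110655


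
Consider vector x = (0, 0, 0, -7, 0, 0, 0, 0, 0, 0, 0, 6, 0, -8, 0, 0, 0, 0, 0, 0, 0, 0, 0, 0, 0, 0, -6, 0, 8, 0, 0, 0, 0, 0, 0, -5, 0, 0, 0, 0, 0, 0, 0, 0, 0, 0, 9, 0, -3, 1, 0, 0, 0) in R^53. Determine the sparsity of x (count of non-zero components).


Non-zero positions: [3, 11, 13, 26, 28, 35, 46, 48, 49].
Sparsity = 9.

9


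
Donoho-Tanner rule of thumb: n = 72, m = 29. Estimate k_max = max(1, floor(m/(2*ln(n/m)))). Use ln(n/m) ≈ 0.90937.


n/m = 72/29.
ln(n/m) ≈ 0.90937.
2*ln(n/m) ≈ 1.81874.
m/(2*ln(n/m)) ≈ 29/1.81874 ≈ 15.9451.
floor = 15.
k_max = max(1, 15) = 15.

15


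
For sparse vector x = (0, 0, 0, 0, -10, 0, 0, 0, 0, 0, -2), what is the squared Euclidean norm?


Non-zero entries: [(4, -10), (10, -2)]
Squares: [100, 4]
||x||_2^2 = sum = 104.

104


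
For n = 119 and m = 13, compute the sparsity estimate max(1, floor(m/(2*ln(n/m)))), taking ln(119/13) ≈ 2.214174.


n/m = 119/13.
ln(n/m) ≈ 2.214174.
2*ln(n/m) ≈ 4.428348.
m/(2*ln(n/m)) ≈ 13/4.428348 ≈ 2.9356.
floor = 2.
k_max = max(1, 2) = 2.

2


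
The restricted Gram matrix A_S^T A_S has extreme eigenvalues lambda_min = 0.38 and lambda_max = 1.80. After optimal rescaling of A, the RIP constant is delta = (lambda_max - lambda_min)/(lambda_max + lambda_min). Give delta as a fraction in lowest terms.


lambda_max - lambda_min = 1.80 - 0.38 = 1.42.
lambda_max + lambda_min = 1.80 + 0.38 = 2.18.
delta = 1.42/2.18 = 142/218 = 71/109.

71/109


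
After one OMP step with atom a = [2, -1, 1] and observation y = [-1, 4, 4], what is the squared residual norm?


a^T a = 6.
a^T y = -2.
coeff = -2/6 = -1/3.
||r||^2 = 97/3.

97/3


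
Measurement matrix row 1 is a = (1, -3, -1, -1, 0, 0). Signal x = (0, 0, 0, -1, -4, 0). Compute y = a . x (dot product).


Non-zero terms: ['-1*-1', '0*-4']
Products: [1, 0]
y = sum = 1.

1


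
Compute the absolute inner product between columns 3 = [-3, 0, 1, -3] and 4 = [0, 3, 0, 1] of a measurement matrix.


Inner product: -3*0 + 0*3 + 1*0 + -3*1
Products: [0, 0, 0, -3]
Sum = -3.
|dot| = 3.

3


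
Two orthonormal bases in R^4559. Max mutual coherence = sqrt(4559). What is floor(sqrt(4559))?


67^2 = 4489 <= 4559 < 4624 = 68^2, so 67 <= sqrt(4559) < 68.
floor(sqrt(4559)) = 67.

67


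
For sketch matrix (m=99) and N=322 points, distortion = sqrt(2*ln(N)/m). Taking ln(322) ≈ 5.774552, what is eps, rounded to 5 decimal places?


ln(322) ≈ 5.774552.
2*ln(N)/m ≈ 2*5.774552/99 ≈ 0.11665762.
eps = sqrt(0.11665762) ≈ 0.3415518 ≈ 0.34155.

0.34155


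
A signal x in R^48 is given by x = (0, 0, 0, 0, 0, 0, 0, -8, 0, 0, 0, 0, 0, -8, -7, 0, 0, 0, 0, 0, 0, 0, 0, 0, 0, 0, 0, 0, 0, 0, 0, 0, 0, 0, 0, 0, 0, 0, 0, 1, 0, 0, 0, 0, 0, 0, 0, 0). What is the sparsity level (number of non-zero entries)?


Non-zero positions: [7, 13, 14, 39].
Sparsity = 4.

4


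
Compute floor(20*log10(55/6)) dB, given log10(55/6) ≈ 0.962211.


||x||/||e|| = 55/6.
log10(55/6) ≈ 0.962211.
20*log10(||x||/||e||) ≈ 20*0.962211 = 19.24422.
floor(19.24422) = 19.

19


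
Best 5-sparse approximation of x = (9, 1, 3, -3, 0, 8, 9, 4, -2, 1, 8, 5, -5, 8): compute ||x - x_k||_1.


Sorted |x_i| descending: [9, 9, 8, 8, 8, 5, 5, 4, 3, 3, 2, 1, 1, 0]
Keep top 5: [9, 9, 8, 8, 8]
Tail entries: [5, 5, 4, 3, 3, 2, 1, 1, 0]
L1 error = sum of tail = 24.

24


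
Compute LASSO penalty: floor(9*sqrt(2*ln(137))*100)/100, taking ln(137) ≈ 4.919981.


ln(137) ≈ 4.919981.
2*ln(n) ≈ 9.839962.
sqrt(2*ln(n)) ≈ sqrt(9.839962) ≈ 3.136871.
lambda ≈ 9*3.136871 = 28.231839.
floor(lambda*100)/100 = 28.23.

28.23


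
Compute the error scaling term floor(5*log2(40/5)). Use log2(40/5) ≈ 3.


log2(n/k) = log2(40/5) ≈ 3.
k*log2(n/k) ≈ 5*3 = 15.
floor(15) = 15.

15


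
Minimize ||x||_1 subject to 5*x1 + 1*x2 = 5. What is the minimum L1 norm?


Axis intercepts:
  x1 = 1, x2 = 0: L1 = 1
  x1 = 0, x2 = 5: L1 = 5
x* = (1, 0)
||x*||_1 = 1.

1


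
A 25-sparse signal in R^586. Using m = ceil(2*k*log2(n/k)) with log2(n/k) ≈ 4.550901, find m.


log2(n/k) = log2(586/25) ≈ 4.550901.
2*k*log2(n/k) ≈ 2*25*4.550901 = 227.54505.
m = ceil(227.54505) = 228.

228


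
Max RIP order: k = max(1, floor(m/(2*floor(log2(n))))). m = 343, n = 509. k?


floor(log2(509)) = 8.
2*8 = 16.
m/(2*floor(log2(n))) = 343/16 ≈ 21.4375.
floor = 21.
k = max(1, 21) = 21.

21


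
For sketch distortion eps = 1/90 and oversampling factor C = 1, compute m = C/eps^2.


1/eps = 90.
(1/eps)^2 = 8100.
m = 1*8100 = 8100.

8100


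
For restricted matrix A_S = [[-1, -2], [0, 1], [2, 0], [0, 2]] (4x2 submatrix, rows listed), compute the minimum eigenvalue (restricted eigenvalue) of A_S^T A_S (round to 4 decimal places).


A_S^T A_S = [[5, 2], [2, 9]].
trace = 14.
det = 41.
disc = trace^2 - 4*det = 196 - 4*41 = 32.
sqrt(32) ≈ 5.656854.
lam_min = (14 - sqrt(32))/2 ≈ (14 - 5.656854)/2 = 4.171573 ≈ 4.1716.

4.1716


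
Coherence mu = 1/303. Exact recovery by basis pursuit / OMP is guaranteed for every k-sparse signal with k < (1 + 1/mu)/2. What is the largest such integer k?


1/mu = 303.
1 + 1/mu = 304.
(1 + 1/mu)/2 = 152 is an integer and the inequality is strict, so k_max = 152 - 1 = 151.

151


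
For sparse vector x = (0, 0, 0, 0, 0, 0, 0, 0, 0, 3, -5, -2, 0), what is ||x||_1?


Non-zero entries: [(9, 3), (10, -5), (11, -2)]
Absolute values: [3, 5, 2]
||x||_1 = sum = 10.

10


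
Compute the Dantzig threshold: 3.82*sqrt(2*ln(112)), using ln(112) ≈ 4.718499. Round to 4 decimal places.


ln(112) ≈ 4.718499.
2*ln(n) ≈ 9.436998.
sqrt(2*ln(n)) ≈ sqrt(9.436998) ≈ 3.07197.
threshold ≈ 3.82*3.07197 = 11.7349254 ≈ 11.7349.

11.7349


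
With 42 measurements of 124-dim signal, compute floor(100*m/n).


100*m/n = 100*42/124 ≈ 33.871.
floor = 33.

33


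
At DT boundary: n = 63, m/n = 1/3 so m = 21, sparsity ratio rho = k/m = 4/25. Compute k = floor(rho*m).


m = 1/3*63 = 21.
rho = 4/25.
rho*m = 4/25*21 = 3.36.
k = floor(3.36) = 3.

3


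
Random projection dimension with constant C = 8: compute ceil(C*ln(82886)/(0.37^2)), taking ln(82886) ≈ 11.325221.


ln(82886) ≈ 11.325221.
eps^2 = 0.37^2 = 0.1369.
C*ln(N)/eps^2 ≈ 8*11.325221/0.1369 ≈ 661.8098.
m = ceil(661.8098) = 662.

662


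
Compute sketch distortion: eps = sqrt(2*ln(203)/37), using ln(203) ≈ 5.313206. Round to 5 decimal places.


ln(203) ≈ 5.313206.
2*ln(N)/m ≈ 2*5.313206/37 ≈ 0.28720032.
eps = sqrt(0.28720032) ≈ 0.5359107 ≈ 0.53591.

0.53591


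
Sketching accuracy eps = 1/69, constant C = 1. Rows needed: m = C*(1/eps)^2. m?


1/eps = 69.
(1/eps)^2 = 4761.
m = 1*4761 = 4761.

4761


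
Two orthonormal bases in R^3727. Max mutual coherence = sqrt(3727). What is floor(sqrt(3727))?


61^2 = 3721 <= 3727 < 3844 = 62^2, so 61 <= sqrt(3727) < 62.
floor(sqrt(3727)) = 61.

61


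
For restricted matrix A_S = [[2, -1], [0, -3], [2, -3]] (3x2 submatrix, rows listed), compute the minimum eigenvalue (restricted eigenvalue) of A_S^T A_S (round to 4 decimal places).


A_S^T A_S = [[8, -8], [-8, 19]].
trace = 27.
det = 88.
disc = trace^2 - 4*det = 729 - 4*88 = 377.
sqrt(377) ≈ 19.416488.
lam_min = (27 - sqrt(377))/2 ≈ (27 - 19.416488)/2 = 3.791756 ≈ 3.7918.

3.7918


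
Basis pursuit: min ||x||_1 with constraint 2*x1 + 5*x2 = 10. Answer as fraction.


Axis intercepts:
  x1 = 5, x2 = 0: L1 = 5
  x1 = 0, x2 = 2: L1 = 2
x* = (0, 2)
||x*||_1 = 2.

2


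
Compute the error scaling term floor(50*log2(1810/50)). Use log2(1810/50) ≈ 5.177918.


log2(n/k) = log2(1810/50) ≈ 5.177918.
k*log2(n/k) ≈ 50*5.177918 = 258.8959.
floor(258.8959) = 258.

258


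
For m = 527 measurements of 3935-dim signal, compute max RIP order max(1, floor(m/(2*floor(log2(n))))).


floor(log2(3935)) = 11.
2*11 = 22.
m/(2*floor(log2(n))) = 527/22 ≈ 23.9545.
floor = 23.
k = max(1, 23) = 23.

23


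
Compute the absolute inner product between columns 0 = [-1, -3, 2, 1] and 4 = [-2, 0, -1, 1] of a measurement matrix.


Inner product: -1*-2 + -3*0 + 2*-1 + 1*1
Products: [2, 0, -2, 1]
Sum = 1.
|dot| = 1.

1


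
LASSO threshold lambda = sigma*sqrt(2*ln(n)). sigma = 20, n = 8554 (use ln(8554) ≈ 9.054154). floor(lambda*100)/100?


ln(8554) ≈ 9.054154.
2*ln(n) ≈ 18.108308.
sqrt(2*ln(n)) ≈ sqrt(18.108308) ≈ 4.255386.
lambda ≈ 20*4.255386 = 85.10772.
floor(lambda*100)/100 = 85.10.

85.10


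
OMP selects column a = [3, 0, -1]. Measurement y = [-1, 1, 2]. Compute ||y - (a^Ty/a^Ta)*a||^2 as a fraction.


a^T a = 10.
a^T y = -5.
coeff = -5/10 = -1/2.
||r||^2 = 7/2.

7/2


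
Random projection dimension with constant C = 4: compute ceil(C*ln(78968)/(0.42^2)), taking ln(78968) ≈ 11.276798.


ln(78968) ≈ 11.276798.
eps^2 = 0.42^2 = 0.1764.
C*ln(N)/eps^2 ≈ 4*11.276798/0.1764 ≈ 255.7097.
m = ceil(255.7097) = 256.

256


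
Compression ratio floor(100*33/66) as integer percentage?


100*m/n = 100*33/66 ≈ 50.0.
floor = 50.

50


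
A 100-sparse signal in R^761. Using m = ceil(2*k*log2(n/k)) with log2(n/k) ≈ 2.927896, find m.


log2(n/k) = log2(761/100) ≈ 2.927896.
2*k*log2(n/k) ≈ 2*100*2.927896 = 585.5792.
m = ceil(585.5792) = 586.

586


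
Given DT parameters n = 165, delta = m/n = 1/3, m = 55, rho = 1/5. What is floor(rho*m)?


m = 1/3*165 = 55.
rho = 1/5.
rho*m = 1/5*55 = 11.
k = floor(11) = 11.

11


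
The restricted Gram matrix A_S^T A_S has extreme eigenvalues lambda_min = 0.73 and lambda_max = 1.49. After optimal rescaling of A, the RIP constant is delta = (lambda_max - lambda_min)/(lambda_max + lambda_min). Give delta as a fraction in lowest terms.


lambda_max - lambda_min = 1.49 - 0.73 = 0.76.
lambda_max + lambda_min = 1.49 + 0.73 = 2.22.
delta = 0.76/2.22 = 76/222 = 38/111.

38/111


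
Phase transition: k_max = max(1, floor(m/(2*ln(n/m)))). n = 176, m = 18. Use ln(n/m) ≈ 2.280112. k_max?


n/m = 176/18 = 88/9.
ln(n/m) ≈ 2.280112.
2*ln(n/m) ≈ 4.560224.
m/(2*ln(n/m)) ≈ 18/4.560224 ≈ 3.9472.
floor = 3.
k_max = max(1, 3) = 3.

3


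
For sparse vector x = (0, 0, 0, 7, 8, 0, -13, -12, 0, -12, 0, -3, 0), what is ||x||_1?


Non-zero entries: [(3, 7), (4, 8), (6, -13), (7, -12), (9, -12), (11, -3)]
Absolute values: [7, 8, 13, 12, 12, 3]
||x||_1 = sum = 55.

55


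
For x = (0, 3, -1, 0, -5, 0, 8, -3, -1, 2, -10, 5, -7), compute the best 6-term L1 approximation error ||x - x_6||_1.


Sorted |x_i| descending: [10, 8, 7, 5, 5, 3, 3, 2, 1, 1, 0, 0, 0]
Keep top 6: [10, 8, 7, 5, 5, 3]
Tail entries: [3, 2, 1, 1, 0, 0, 0]
L1 error = sum of tail = 7.

7


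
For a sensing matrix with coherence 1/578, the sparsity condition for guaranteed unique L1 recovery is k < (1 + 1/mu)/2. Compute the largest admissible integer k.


1/mu = 578.
1 + 1/mu = 579.
(1 + 1/mu)/2 = 289.5 is not an integer, so k_max = floor(289.5) = 289.

289


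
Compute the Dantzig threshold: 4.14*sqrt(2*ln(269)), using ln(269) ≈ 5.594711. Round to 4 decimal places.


ln(269) ≈ 5.594711.
2*ln(n) ≈ 11.189422.
sqrt(2*ln(n)) ≈ sqrt(11.189422) ≈ 3.345059.
threshold ≈ 4.14*3.345059 = 13.84854426 ≈ 13.8485.

13.8485


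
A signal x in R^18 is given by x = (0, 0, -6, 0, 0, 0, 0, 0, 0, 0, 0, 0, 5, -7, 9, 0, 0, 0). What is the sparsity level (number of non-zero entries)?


Non-zero positions: [2, 12, 13, 14].
Sparsity = 4.

4


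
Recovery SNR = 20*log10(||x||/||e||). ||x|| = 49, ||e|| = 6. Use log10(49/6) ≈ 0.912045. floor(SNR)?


||x||/||e|| = 49/6.
log10(49/6) ≈ 0.912045.
20*log10(||x||/||e||) ≈ 20*0.912045 = 18.2409.
floor(18.2409) = 18.

18


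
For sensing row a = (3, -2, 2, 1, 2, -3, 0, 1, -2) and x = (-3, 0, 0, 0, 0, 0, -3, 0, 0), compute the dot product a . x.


Non-zero terms: ['3*-3', '0*-3']
Products: [-9, 0]
y = sum = -9.

-9


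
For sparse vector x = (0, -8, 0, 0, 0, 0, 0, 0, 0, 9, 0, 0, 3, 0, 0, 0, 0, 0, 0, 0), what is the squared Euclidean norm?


Non-zero entries: [(1, -8), (9, 9), (12, 3)]
Squares: [64, 81, 9]
||x||_2^2 = sum = 154.

154


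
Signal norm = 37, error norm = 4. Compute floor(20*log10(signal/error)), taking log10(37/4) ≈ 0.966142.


||x||/||e|| = 37/4.
log10(37/4) ≈ 0.966142.
20*log10(||x||/||e||) ≈ 20*0.966142 = 19.32284.
floor(19.32284) = 19.

19


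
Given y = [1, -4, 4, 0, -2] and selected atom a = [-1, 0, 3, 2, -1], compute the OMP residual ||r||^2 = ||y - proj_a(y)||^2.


a^T a = 15.
a^T y = 13.
coeff = 13/15 = 13/15.
||r||^2 = 386/15.

386/15


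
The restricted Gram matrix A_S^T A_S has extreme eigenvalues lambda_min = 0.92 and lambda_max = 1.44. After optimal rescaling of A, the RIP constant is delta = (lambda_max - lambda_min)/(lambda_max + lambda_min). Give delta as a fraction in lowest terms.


lambda_max - lambda_min = 1.44 - 0.92 = 0.52.
lambda_max + lambda_min = 1.44 + 0.92 = 2.36.
delta = 0.52/2.36 = 52/236 = 13/59.

13/59


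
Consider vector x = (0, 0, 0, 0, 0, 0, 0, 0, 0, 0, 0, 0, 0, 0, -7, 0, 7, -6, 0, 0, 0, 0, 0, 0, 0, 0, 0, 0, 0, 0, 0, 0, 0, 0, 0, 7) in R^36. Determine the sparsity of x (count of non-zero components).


Non-zero positions: [14, 16, 17, 35].
Sparsity = 4.

4


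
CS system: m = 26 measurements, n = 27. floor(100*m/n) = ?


100*m/n = 100*26/27 ≈ 96.2963.
floor = 96.

96


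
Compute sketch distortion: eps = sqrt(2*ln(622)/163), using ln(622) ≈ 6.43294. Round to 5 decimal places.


ln(622) ≈ 6.43294.
2*ln(N)/m ≈ 2*6.43294/163 ≈ 0.07893178.
eps = sqrt(0.07893178) ≈ 0.280948 ≈ 0.28095.

0.28095


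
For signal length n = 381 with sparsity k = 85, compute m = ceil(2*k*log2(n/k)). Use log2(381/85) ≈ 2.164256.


log2(n/k) = log2(381/85) ≈ 2.164256.
2*k*log2(n/k) ≈ 2*85*2.164256 = 367.92352.
m = ceil(367.92352) = 368.

368


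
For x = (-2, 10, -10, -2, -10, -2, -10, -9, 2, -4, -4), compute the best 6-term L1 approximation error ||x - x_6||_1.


Sorted |x_i| descending: [10, 10, 10, 10, 9, 4, 4, 2, 2, 2, 2]
Keep top 6: [10, 10, 10, 10, 9, 4]
Tail entries: [4, 2, 2, 2, 2]
L1 error = sum of tail = 12.

12


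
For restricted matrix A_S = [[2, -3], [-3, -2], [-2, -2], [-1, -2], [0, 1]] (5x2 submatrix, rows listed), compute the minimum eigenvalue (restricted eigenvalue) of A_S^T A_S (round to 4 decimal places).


A_S^T A_S = [[18, 6], [6, 22]].
trace = 40.
det = 360.
disc = trace^2 - 4*det = 1600 - 4*360 = 160.
sqrt(160) ≈ 12.649111.
lam_min = (40 - sqrt(160))/2 ≈ (40 - 12.649111)/2 = 13.6754445 ≈ 13.6754.

13.6754


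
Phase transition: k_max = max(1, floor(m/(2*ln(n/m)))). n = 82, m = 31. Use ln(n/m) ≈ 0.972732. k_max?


n/m = 82/31.
ln(n/m) ≈ 0.972732.
2*ln(n/m) ≈ 1.945464.
m/(2*ln(n/m)) ≈ 31/1.945464 ≈ 15.9345.
floor = 15.
k_max = max(1, 15) = 15.

15


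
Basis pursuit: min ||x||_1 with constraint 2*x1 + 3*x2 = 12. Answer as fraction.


Axis intercepts:
  x1 = 6, x2 = 0: L1 = 6
  x1 = 0, x2 = 4: L1 = 4
x* = (0, 4)
||x*||_1 = 4.

4


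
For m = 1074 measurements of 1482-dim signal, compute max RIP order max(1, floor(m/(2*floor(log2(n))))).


floor(log2(1482)) = 10.
2*10 = 20.
m/(2*floor(log2(n))) = 1074/20 ≈ 53.7.
floor = 53.
k = max(1, 53) = 53.

53


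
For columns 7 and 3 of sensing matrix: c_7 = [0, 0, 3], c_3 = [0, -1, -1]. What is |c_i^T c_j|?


Inner product: 0*0 + 0*-1 + 3*-1
Products: [0, 0, -3]
Sum = -3.
|dot| = 3.

3


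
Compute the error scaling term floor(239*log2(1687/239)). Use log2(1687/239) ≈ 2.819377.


log2(n/k) = log2(1687/239) ≈ 2.819377.
k*log2(n/k) ≈ 239*2.819377 = 673.831103.
floor(673.831103) = 673.

673


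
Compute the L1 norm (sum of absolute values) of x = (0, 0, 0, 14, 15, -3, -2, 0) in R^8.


Non-zero entries: [(3, 14), (4, 15), (5, -3), (6, -2)]
Absolute values: [14, 15, 3, 2]
||x||_1 = sum = 34.

34


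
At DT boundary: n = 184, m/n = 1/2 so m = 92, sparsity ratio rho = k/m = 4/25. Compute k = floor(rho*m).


m = 1/2*184 = 92.
rho = 4/25.
rho*m = 4/25*92 = 14.72.
k = floor(14.72) = 14.

14


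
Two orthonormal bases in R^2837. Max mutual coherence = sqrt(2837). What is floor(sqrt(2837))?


53^2 = 2809 <= 2837 < 2916 = 54^2, so 53 <= sqrt(2837) < 54.
floor(sqrt(2837)) = 53.

53


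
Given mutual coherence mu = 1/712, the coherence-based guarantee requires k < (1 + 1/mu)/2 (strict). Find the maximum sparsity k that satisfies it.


1/mu = 712.
1 + 1/mu = 713.
(1 + 1/mu)/2 = 356.5 is not an integer, so k_max = floor(356.5) = 356.

356


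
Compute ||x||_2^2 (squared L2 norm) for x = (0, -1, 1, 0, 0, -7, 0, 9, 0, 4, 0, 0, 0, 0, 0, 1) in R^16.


Non-zero entries: [(1, -1), (2, 1), (5, -7), (7, 9), (9, 4), (15, 1)]
Squares: [1, 1, 49, 81, 16, 1]
||x||_2^2 = sum = 149.

149


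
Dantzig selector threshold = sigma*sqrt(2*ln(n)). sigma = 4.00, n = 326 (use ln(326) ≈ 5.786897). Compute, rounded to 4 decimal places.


ln(326) ≈ 5.786897.
2*ln(n) ≈ 11.573794.
sqrt(2*ln(n)) ≈ sqrt(11.573794) ≈ 3.402028.
threshold ≈ 4.00*3.402028 = 13.608112 ≈ 13.6081.

13.6081


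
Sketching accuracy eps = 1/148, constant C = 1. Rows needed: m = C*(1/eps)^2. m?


1/eps = 148.
(1/eps)^2 = 21904.
m = 1*21904 = 21904.

21904


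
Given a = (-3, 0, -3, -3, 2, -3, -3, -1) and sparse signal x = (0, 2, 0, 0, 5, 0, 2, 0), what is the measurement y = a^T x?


Non-zero terms: ['0*2', '2*5', '-3*2']
Products: [0, 10, -6]
y = sum = 4.

4


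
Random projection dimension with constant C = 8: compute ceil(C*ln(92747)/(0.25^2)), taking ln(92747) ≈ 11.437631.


ln(92747) ≈ 11.437631.
eps^2 = 0.25^2 = 0.0625.
C*ln(N)/eps^2 ≈ 8*11.437631/0.0625 ≈ 1464.0168.
m = ceil(1464.0168) = 1465.

1465


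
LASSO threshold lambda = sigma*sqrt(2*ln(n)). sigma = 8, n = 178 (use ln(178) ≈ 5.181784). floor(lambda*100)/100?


ln(178) ≈ 5.181784.
2*ln(n) ≈ 10.363568.
sqrt(2*ln(n)) ≈ sqrt(10.363568) ≈ 3.21925.
lambda ≈ 8*3.21925 = 25.754.
floor(lambda*100)/100 = 25.75.

25.75


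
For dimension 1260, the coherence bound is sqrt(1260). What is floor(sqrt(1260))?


35^2 = 1225 <= 1260 < 1296 = 36^2, so 35 <= sqrt(1260) < 36.
floor(sqrt(1260)) = 35.

35


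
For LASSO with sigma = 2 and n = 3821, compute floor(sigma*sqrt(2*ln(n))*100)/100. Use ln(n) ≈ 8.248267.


ln(3821) ≈ 8.248267.
2*ln(n) ≈ 16.496534.
sqrt(2*ln(n)) ≈ sqrt(16.496534) ≈ 4.061593.
lambda ≈ 2*4.061593 = 8.123186.
floor(lambda*100)/100 = 8.12.

8.12


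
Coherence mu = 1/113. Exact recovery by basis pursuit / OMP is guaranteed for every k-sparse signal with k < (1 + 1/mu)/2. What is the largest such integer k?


1/mu = 113.
1 + 1/mu = 114.
(1 + 1/mu)/2 = 57 is an integer and the inequality is strict, so k_max = 57 - 1 = 56.

56


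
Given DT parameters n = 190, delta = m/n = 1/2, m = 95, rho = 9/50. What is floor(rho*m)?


m = 1/2*190 = 95.
rho = 9/50.
rho*m = 9/50*95 = 17.1.
k = floor(17.1) = 17.

17


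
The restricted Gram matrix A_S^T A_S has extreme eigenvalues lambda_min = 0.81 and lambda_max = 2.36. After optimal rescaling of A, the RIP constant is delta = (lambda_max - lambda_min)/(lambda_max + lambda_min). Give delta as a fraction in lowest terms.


lambda_max - lambda_min = 2.36 - 0.81 = 1.55.
lambda_max + lambda_min = 2.36 + 0.81 = 3.17.
delta = 1.55/3.17 = 155/317.

155/317


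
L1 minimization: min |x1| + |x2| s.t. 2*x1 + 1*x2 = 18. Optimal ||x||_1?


Axis intercepts:
  x1 = 9, x2 = 0: L1 = 9
  x1 = 0, x2 = 18: L1 = 18
x* = (9, 0)
||x*||_1 = 9.

9


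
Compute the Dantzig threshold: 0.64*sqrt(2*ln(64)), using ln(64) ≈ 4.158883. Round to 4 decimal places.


ln(64) ≈ 4.158883.
2*ln(n) ≈ 8.317766.
sqrt(2*ln(n)) ≈ sqrt(8.317766) ≈ 2.884054.
threshold ≈ 0.64*2.884054 = 1.84579456 ≈ 1.8458.

1.8458


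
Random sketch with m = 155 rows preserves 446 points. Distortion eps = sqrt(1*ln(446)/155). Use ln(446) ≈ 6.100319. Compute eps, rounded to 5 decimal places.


ln(446) ≈ 6.100319.
1*ln(N)/m ≈ 1*6.100319/155 ≈ 0.0393569.
eps = sqrt(0.0393569) ≈ 0.1983857 ≈ 0.19839.

0.19839


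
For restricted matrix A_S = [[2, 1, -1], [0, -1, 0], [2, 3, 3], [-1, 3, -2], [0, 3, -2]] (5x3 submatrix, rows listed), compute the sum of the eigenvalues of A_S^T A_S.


Sum of eigenvalues of A_S^T A_S = trace(A_S^T A_S) = sum of squared column norms of A_S.
A_S^T A_S diagonal: [9, 29, 18].
trace = 9 + 29 + 18 = 56.

56


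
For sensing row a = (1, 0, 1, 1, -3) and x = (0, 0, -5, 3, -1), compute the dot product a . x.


Non-zero terms: ['1*-5', '1*3', '-3*-1']
Products: [-5, 3, 3]
y = sum = 1.

1


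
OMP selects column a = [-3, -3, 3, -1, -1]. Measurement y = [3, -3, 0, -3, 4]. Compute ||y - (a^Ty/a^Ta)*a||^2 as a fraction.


a^T a = 29.
a^T y = -1.
coeff = -1/29 = -1/29.
||r||^2 = 1246/29.

1246/29


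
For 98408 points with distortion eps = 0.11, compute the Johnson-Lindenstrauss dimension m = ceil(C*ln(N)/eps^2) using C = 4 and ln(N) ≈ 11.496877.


ln(98408) ≈ 11.496877.
eps^2 = 0.11^2 = 0.0121.
C*ln(N)/eps^2 ≈ 4*11.496877/0.0121 ≈ 3800.6205.
m = ceil(3800.6205) = 3801.

3801


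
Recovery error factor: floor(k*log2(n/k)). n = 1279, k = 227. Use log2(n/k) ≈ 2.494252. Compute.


log2(n/k) = log2(1279/227) ≈ 2.494252.
k*log2(n/k) ≈ 227*2.494252 = 566.195204.
floor(566.195204) = 566.

566


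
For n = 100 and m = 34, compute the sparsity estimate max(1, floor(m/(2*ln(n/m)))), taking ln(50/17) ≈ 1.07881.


n/m = 100/34 = 50/17.
ln(n/m) ≈ 1.07881.
2*ln(n/m) ≈ 2.15762.
m/(2*ln(n/m)) ≈ 34/2.15762 ≈ 15.7581.
floor = 15.
k_max = max(1, 15) = 15.

15


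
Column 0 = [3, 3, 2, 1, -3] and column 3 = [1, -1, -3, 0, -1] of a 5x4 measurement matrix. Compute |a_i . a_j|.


Inner product: 3*1 + 3*-1 + 2*-3 + 1*0 + -3*-1
Products: [3, -3, -6, 0, 3]
Sum = -3.
|dot| = 3.

3


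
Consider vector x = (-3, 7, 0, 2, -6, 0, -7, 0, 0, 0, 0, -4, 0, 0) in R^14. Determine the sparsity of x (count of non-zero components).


Non-zero positions: [0, 1, 3, 4, 6, 11].
Sparsity = 6.

6


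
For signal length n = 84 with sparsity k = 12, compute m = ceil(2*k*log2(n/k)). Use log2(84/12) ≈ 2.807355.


log2(n/k) = log2(84/12) ≈ 2.807355.
2*k*log2(n/k) ≈ 2*12*2.807355 = 67.37652.
m = ceil(67.37652) = 68.

68


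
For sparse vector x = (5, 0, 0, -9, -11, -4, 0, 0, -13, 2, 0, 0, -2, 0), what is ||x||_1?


Non-zero entries: [(0, 5), (3, -9), (4, -11), (5, -4), (8, -13), (9, 2), (12, -2)]
Absolute values: [5, 9, 11, 4, 13, 2, 2]
||x||_1 = sum = 46.

46


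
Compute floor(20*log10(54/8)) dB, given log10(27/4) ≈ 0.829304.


||x||/||e|| = 54/8 = 27/4.
log10(27/4) ≈ 0.829304.
20*log10(||x||/||e||) ≈ 20*0.829304 = 16.58608.
floor(16.58608) = 16.

16


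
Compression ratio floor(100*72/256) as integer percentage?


100*m/n = 100*72/256 ≈ 28.125.
floor = 28.

28


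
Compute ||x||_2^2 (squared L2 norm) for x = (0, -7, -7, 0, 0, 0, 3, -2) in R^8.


Non-zero entries: [(1, -7), (2, -7), (6, 3), (7, -2)]
Squares: [49, 49, 9, 4]
||x||_2^2 = sum = 111.

111


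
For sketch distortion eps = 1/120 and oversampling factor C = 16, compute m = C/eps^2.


1/eps = 120.
(1/eps)^2 = 14400.
m = 16*14400 = 230400.

230400


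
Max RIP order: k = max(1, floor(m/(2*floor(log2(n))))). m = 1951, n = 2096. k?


floor(log2(2096)) = 11.
2*11 = 22.
m/(2*floor(log2(n))) = 1951/22 ≈ 88.6818.
floor = 88.
k = max(1, 88) = 88.

88


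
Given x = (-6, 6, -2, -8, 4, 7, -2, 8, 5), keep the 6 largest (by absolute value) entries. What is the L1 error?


Sorted |x_i| descending: [8, 8, 7, 6, 6, 5, 4, 2, 2]
Keep top 6: [8, 8, 7, 6, 6, 5]
Tail entries: [4, 2, 2]
L1 error = sum of tail = 8.

8


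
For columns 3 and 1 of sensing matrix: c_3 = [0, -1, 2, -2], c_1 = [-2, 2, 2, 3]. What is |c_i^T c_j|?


Inner product: 0*-2 + -1*2 + 2*2 + -2*3
Products: [0, -2, 4, -6]
Sum = -4.
|dot| = 4.

4


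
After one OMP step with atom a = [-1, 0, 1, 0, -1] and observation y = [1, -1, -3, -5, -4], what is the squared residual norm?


a^T a = 3.
a^T y = 0.
coeff = 0/3 = 0.
||r||^2 = 52.

52


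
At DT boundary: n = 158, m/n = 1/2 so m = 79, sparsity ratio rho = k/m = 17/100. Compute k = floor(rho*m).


m = 1/2*158 = 79.
rho = 17/100.
rho*m = 17/100*79 = 13.43.
k = floor(13.43) = 13.

13


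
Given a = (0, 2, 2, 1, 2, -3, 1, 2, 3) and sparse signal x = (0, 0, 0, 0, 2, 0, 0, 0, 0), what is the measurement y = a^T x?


Non-zero terms: ['2*2']
Products: [4]
y = sum = 4.

4


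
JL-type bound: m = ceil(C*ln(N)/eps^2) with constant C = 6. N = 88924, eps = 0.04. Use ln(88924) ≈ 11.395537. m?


ln(88924) ≈ 11.395537.
eps^2 = 0.04^2 = 0.0016.
C*ln(N)/eps^2 ≈ 6*11.395537/0.0016 ≈ 42733.2637.
m = ceil(42733.2637) = 42734.

42734


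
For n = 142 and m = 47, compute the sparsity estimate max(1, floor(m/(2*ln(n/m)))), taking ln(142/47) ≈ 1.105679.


n/m = 142/47.
ln(n/m) ≈ 1.105679.
2*ln(n/m) ≈ 2.211358.
m/(2*ln(n/m)) ≈ 47/2.211358 ≈ 21.2539.
floor = 21.
k_max = max(1, 21) = 21.

21


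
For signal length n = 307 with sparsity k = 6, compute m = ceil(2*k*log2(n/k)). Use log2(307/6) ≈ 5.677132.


log2(n/k) = log2(307/6) ≈ 5.677132.
2*k*log2(n/k) ≈ 2*6*5.677132 = 68.125584.
m = ceil(68.125584) = 69.

69


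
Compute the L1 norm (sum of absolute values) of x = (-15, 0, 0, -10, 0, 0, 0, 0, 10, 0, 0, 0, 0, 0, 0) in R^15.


Non-zero entries: [(0, -15), (3, -10), (8, 10)]
Absolute values: [15, 10, 10]
||x||_1 = sum = 35.

35


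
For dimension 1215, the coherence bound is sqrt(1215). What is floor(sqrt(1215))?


34^2 = 1156 <= 1215 < 1225 = 35^2, so 34 <= sqrt(1215) < 35.
floor(sqrt(1215)) = 34.

34


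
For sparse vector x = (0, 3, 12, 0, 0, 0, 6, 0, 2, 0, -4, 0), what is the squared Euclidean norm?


Non-zero entries: [(1, 3), (2, 12), (6, 6), (8, 2), (10, -4)]
Squares: [9, 144, 36, 4, 16]
||x||_2^2 = sum = 209.

209


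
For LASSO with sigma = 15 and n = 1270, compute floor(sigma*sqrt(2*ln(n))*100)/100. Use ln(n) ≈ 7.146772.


ln(1270) ≈ 7.146772.
2*ln(n) ≈ 14.293544.
sqrt(2*ln(n)) ≈ sqrt(14.293544) ≈ 3.78068.
lambda ≈ 15*3.78068 = 56.7102.
floor(lambda*100)/100 = 56.71.

56.71


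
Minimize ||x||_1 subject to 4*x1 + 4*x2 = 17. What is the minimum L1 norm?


Axis intercepts:
  x1 = 17/4, x2 = 0: L1 = 17/4
  x1 = 0, x2 = 17/4: L1 = 17/4
x* = (17/4, 0)
||x*||_1 = 17/4.

17/4


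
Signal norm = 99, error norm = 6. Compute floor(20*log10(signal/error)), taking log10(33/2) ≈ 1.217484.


||x||/||e|| = 99/6 = 33/2.
log10(33/2) ≈ 1.217484.
20*log10(||x||/||e||) ≈ 20*1.217484 = 24.34968.
floor(24.34968) = 24.

24


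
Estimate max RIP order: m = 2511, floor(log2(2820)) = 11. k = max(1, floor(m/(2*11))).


floor(log2(2820)) = 11.
2*11 = 22.
m/(2*floor(log2(n))) = 2511/22 ≈ 114.1364.
floor = 114.
k = max(1, 114) = 114.

114


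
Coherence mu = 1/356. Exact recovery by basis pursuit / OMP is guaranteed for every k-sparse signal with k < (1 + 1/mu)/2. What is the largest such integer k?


1/mu = 356.
1 + 1/mu = 357.
(1 + 1/mu)/2 = 178.5 is not an integer, so k_max = floor(178.5) = 178.

178


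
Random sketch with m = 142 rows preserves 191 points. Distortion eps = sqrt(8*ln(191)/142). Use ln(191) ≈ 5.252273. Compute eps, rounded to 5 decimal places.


ln(191) ≈ 5.252273.
8*ln(N)/m ≈ 8*5.252273/142 ≈ 0.2959027.
eps = sqrt(0.2959027) ≈ 0.5439694 ≈ 0.54397.

0.54397


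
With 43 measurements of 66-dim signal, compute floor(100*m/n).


100*m/n = 100*43/66 ≈ 65.1515.
floor = 65.

65


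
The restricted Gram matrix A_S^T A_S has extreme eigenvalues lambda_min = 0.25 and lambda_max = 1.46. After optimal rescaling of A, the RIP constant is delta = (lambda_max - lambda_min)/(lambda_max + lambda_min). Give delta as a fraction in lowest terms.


lambda_max - lambda_min = 1.46 - 0.25 = 1.21.
lambda_max + lambda_min = 1.46 + 0.25 = 1.71.
delta = 1.21/1.71 = 121/171.

121/171


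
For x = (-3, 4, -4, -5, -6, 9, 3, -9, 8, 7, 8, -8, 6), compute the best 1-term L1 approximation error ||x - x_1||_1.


Sorted |x_i| descending: [9, 9, 8, 8, 8, 7, 6, 6, 5, 4, 4, 3, 3]
Keep top 1: [9]
Tail entries: [9, 8, 8, 8, 7, 6, 6, 5, 4, 4, 3, 3]
L1 error = sum of tail = 71.

71


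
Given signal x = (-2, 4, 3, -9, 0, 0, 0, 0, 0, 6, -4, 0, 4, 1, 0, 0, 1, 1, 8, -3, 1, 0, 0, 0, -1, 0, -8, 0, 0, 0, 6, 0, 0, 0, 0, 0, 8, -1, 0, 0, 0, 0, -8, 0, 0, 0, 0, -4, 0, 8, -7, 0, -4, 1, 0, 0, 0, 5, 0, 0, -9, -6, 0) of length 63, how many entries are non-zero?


Non-zero positions: [0, 1, 2, 3, 9, 10, 12, 13, 16, 17, 18, 19, 20, 24, 26, 30, 36, 37, 42, 47, 49, 50, 52, 53, 57, 60, 61].
Sparsity = 27.

27


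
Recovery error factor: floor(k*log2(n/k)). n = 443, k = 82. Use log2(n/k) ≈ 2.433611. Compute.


log2(n/k) = log2(443/82) ≈ 2.433611.
k*log2(n/k) ≈ 82*2.433611 = 199.556102.
floor(199.556102) = 199.

199


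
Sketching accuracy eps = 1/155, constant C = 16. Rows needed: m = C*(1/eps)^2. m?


1/eps = 155.
(1/eps)^2 = 24025.
m = 16*24025 = 384400.

384400
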